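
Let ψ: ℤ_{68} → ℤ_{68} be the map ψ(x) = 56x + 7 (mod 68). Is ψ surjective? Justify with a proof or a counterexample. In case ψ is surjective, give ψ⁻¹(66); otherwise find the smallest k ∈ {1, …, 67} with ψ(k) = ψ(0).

By definition, surjectivity means every element of the codomain has a preimage under ψ.
Since gcd(56, 68) = 4, we have 56x ≡ 0 (mod 4) for all x, so ψ(x) ≡ 3 (mod 4).
But 0 ≢ 3 (mod 4), so 0 ∈ ℤ_{68} has no preimage. Thus ψ is not surjective.
Since ψ is not surjective, we find the least positive k with ψ(k) = ψ(0): this means 56k ≡ 0 (mod 68), i.e. 68 ∣ 56k. Since gcd(56, 68) = 4, dividing through by 4 this holds exactly when 17 ∣ 14k, and as gcd(14, 17) = 1, exactly when 17 ∣ k.
The smallest positive such k is 17.

17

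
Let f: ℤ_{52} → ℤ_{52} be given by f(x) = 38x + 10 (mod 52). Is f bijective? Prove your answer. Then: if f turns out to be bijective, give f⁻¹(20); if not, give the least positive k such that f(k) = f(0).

Recall that injectivity means: for all a, b in the domain, f(a) = f(b) implies a = b.
We have gcd(38, 52) = 2 > 1. Taking a = 0 and b = 26: f(0) = 10 and f(26) = 38·26 + 10 = 998 ≡ 10 (mod 52).
So f(0) = f(26) while 0 ≠ 26, hence f is not injective, hence not bijective.
Since f is not bijective, we find the least positive k with f(k) = f(0): this means 38k ≡ 0 (mod 52), i.e. 52 ∣ 38k. Since gcd(38, 52) = 2, dividing through by 2 this holds exactly when 26 ∣ 19k, and as gcd(19, 26) = 1, exactly when 26 ∣ k.
The smallest positive such k is 26.

26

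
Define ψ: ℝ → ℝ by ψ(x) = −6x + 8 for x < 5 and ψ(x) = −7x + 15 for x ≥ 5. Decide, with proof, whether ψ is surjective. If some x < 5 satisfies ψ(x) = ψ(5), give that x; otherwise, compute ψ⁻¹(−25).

14/3

Both pieces are strictly decreasing (slopes −6 and −7), so each is injective on its own interval.
The left piece maps (−∞, 5) onto (−22, ∞); the right piece maps [5, ∞) onto (−∞, −20].
The union (−22, ∞) ∪ (−∞, −20] covers ℝ, so ψ is surjective.
For the follow-up: the images overlap, so an x < 5 with ψ(x) = ψ(5) exists. ψ(5) = −20; solving −6x + 8 = −20 for x < 5 gives x = (−20 − 8)/(−6) = 14/3.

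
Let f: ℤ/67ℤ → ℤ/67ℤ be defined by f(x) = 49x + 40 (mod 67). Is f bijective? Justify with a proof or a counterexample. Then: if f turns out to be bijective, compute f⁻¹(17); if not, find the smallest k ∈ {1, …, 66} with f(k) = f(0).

Recall that injectivity means: for all a, b in the domain, f(a) = f(b) implies a = b.
If f(a) = f(b), then 49a ≡ 49b (mod 67). Because gcd(49, 67) = 1, we may cancel 49 to get a ≡ b (mod 67).
We now compute 49⁻¹ mod 67 explicitly. Euclid's algorithm: 67 = 1·49 + 18, 49 = 2·18 + 13, 18 = 1·13 + 5, 13 = 2·5 + 3, 5 = 1·3 + 2, 3 = 1·2 + 1; back-substituting gives 1 = 26·49 − 19·67, so 49⁻¹ ≡ 26 (mod 67).
Then y ↦ 26(y − 40) is a two-sided inverse to f, so every y ∈ ℤ/67ℤ has a preimage.
Thus f is bijective.
Since f is bijective, we find f⁻¹(17): we need 49x ≡ 17 − 40 ≡ 44 (mod 67). Using 49⁻¹ = 26: x ≡ 26·44 = 1144 = 17·67 + 5, so x = 5.
Check: f(5) = 49·5 + 40 = 285 = 4·67 + 17 ≡ 17 (mod 67).

5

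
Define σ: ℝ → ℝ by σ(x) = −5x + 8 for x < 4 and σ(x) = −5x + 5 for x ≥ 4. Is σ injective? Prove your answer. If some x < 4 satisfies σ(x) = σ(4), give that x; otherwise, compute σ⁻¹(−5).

13/5

Both pieces are strictly decreasing (slopes −5 and −5), so each is injective on its own interval.
The left piece maps (−∞, 4) onto (−12, ∞); the right piece maps [4, ∞) onto (−∞, −15].
These images are disjoint, so no value is attained by both pieces. So σ is injective.
Because the two images are disjoint, no x < 4 has σ(x) = σ(4), so we compute σ⁻¹(−5): −5 lies in (−12, ∞), so solve −5x + 8 = −5: x = (−5 − 8)/(−5) = 13/5.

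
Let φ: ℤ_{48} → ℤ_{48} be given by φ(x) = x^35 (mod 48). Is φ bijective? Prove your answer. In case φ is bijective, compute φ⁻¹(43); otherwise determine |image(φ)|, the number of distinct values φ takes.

φ(0) = 0^35 = 0.
φ(6): Repeated squaring mod 48: 6^1 ≡ 6, 6^2 ≡ 6² = 36, 6^4 ≡ 36² = 1296 ≡ 0, 6^8 ≡ 0² = 0, 6^16 ≡ 0² = 0, 6^32 ≡ 0² = 0. Since 35 = 32 + 2 + 1, 6^35 ≡ 0·36·6: 0·36 = 0, then 0·6 = 0. So 6^35 ≡ 0 (mod 48).
So φ(0) = φ(6) = 0 while 0 ≠ 6, so φ is not injective, hence not bijective.
Since φ is not bijective, we determine |image(φ)|. Computing x^35 mod 48 for each x (by repeated squaring, reducing mod 48 at every step), the values φ(0), φ(1), …, φ(47) are: 0, 1, 32, 27, 16, 29, 0, 7, 32, 9, 16, 35, 0, 37, 32, 15, 16, 17, 0, 43, 32, 45, 16, 23, 0, 25, 32, 3, 16, 5, 0, 31, 32, 33, 16, 11, 0, 13, 32, 39, 16, 41, 0, 19, 32, 21, 16, 47.
The distinct values are {0, 1, 3, 5, 7, 9, 11, 13, 15, 16, 17, 19, 21, 23, 25, 27, 29, 31, 32, 33, 35, 37, 39, 41, 43, 45, 47}; there are 27 of them.

27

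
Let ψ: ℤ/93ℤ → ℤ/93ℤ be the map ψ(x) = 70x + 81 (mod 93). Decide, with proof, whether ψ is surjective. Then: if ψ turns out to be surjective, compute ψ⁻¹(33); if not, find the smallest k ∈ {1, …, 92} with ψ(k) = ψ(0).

87

Since gcd(70, 93) = 1, 70 is invertible modulo 93. Euclid's algorithm: 93 = 1·70 + 23, 70 = 3·23 + 1; back-substituting gives 1 = 4·70 − 3·93, so 70⁻¹ ≡ 4 (mod 93).
Then y ↦ 4(y − 81) is a two-sided inverse to ψ, so every y ∈ ℤ/93ℤ has a preimage.
So ψ is surjective.
Since ψ is surjective, we compute ψ⁻¹(33): solve 70x + 81 ≡ 33 (mod 93), i.e. 70x ≡ 45 (mod 93).
Multiplying by 70⁻¹ = 4 gives x ≡ 4·45 = 180 = 1·93 + 87 ≡ 87 (mod 93).
Check: ψ(87) = 70·87 + 81 = 6171 = 66·93 + 33 ≡ 33 (mod 93).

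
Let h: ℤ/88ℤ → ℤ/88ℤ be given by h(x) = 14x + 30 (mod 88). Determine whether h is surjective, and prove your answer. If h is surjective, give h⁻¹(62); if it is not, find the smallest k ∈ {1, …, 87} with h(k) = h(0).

Since gcd(14, 88) = 2, we have 14x ≡ 0 (mod 2) for all x, so h(x) ≡ 0 (mod 2).
But 1 ≢ 0 (mod 2), so 1 ∈ ℤ/88ℤ has no preimage. Thus h is not surjective.
Since h is not surjective, we find the least positive k with h(k) = h(0): this means 14k ≡ 0 (mod 88), i.e. 88 ∣ 14k. Since gcd(14, 88) = 2, dividing through by 2 this holds exactly when 44 ∣ 7k, and as gcd(7, 44) = 1, exactly when 44 ∣ k.
The smallest positive such k is 44.

44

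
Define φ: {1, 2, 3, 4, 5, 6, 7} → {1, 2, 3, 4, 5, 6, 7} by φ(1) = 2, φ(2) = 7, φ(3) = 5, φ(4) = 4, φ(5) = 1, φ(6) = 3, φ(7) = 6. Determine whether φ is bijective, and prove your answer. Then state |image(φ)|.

The values 2, 7, 5, 4, 1, 3, 6 are a permutation of {1, 2, 3, 4, 5, 6, 7}: each element appears exactly once.
So φ is injective and surjective, hence bijective.
The image of φ is {1, 2, 3, 4, 5, 6, 7}, which has 7 elements.

7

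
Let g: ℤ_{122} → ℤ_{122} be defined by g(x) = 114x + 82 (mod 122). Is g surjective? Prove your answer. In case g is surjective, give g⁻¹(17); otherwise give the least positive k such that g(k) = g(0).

Recall: surjectivity means every element of the codomain has a preimage under g.
Since gcd(114, 122) = 2, we have 114x ≡ 0 (mod 2) for all x, so g(x) ≡ 0 (mod 2).
But 1 ≢ 0 (mod 2), so 1 ∈ ℤ_{122} has no preimage. Thus g is not surjective.
Since g is not surjective, we find the least positive k with g(k) = g(0): this means 114k ≡ 0 (mod 122), i.e. 122 ∣ 114k. Since gcd(114, 122) = 2, dividing through by 2 this holds exactly when 61 ∣ 57k, and as gcd(57, 61) = 1, exactly when 61 ∣ k.
The smallest positive such k is 61.

61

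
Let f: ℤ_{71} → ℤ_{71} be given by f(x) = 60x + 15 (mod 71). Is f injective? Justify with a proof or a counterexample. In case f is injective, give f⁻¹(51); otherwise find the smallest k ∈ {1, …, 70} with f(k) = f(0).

29

Recall that f is injective if f(x_1) = f(x_2) implies x_1 = x_2.
If f(x_1) = f(x_2), then 60x_1 ≡ 60x_2 (mod 71). Because gcd(60, 71) = 1, we may cancel 60 to get x_1 ≡ x_2 (mod 71).
Thus f is injective.
We now compute 60⁻¹ mod 71 explicitly. Euclid's algorithm: 71 = 1·60 + 11, 60 = 5·11 + 5, 11 = 2·5 + 1; back-substituting gives 1 = 58·60 − 49·71, so 60⁻¹ ≡ 58 (mod 71).
Since f is injective, we compute f⁻¹(51): solve 60x + 15 ≡ 51 (mod 71), i.e. 60x ≡ 36 (mod 71).
Multiplying by 60⁻¹ = 58 gives x ≡ 58·36 = 2088 = 29·71 + 29 ≡ 29 (mod 71).
Check: f(29) = 60·29 + 15 = 1755 = 24·71 + 51 ≡ 51 (mod 71).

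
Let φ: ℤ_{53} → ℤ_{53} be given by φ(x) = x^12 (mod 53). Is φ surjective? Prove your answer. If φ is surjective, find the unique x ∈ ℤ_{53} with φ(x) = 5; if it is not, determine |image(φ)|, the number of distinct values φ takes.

14

φ(2): Repeated squaring mod 53: 2^1 ≡ 2, 2^2 ≡ 2² = 4, 2^4 ≡ 4² = 16, 2^8 ≡ 16² = 256 ≡ 44. Since 12 = 8 + 4, 2^12 ≡ 44·16: 44·16 = 704 ≡ 15. So 2^12 ≡ 15 (mod 53).
φ(7): Repeated squaring mod 53: 7^1 ≡ 7, 7^2 ≡ 7² = 49, 7^4 ≡ 49² = 2401 ≡ 16, 7^8 ≡ 16² = 256 ≡ 44. Since 12 = 8 + 4, 7^12 ≡ 44·16: 44·16 = 704 ≡ 15. So 7^12 ≡ 15 (mod 53).
So φ(2) = φ(7) = 15 while 2 ≠ 7, therefore φ is not injective.
A non-injective map from the 53-element set ℤ_{53} to itself takes at most 52 distinct values, so it cannot be surjective. Hence φ is not surjective.
Since φ is not surjective, we determine |image(φ)|. Computing x^12 mod 53 for each x (by repeated squaring, reducing mod 53 at every step), the values φ(0), φ(1), …, φ(52) are: 0, 1, 15, 10, 13, 47, 44, 15, 36, 47, 16, 24, 24, 49, 13, 46, 10, 28, 16, 49, 28, 44, 42, 1, 42, 36, 46, 46, 36, 42, 1, 42, 44, 28, 49, 16, 28, 10, 46, 13, 49, 24, 24, 16, 47, 36, 15, 44, 47, 13, 10, 15, 1.
The distinct values are {0, 1, 10, 13, 15, 16, 24, 28, 36, 42, 44, 46, 47, 49}; there are 14 of them.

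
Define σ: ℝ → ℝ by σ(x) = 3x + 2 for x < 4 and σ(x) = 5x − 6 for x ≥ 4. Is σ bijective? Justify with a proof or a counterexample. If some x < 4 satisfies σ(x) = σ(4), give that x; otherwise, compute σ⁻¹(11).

Both pieces are strictly increasing (slopes 3 and 5), so each is injective on its own interval.
The left piece maps (−∞, 4) onto (−∞, 14); the right piece maps [4, ∞) onto [14, ∞).
Since 14 = 14, the images partition ℝ: σ is injective and surjective, hence bijective.
Because the two images are disjoint, no x < 4 has σ(x) = σ(4), so we compute σ⁻¹(11): 11 lies in (−∞, 14), so solve 3x + 2 = 11: x = (11 − 2)/3 = 3.

3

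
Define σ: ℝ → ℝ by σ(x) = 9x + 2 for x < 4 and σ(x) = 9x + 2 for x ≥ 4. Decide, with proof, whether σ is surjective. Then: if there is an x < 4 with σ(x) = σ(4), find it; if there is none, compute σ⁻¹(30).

Both pieces are strictly increasing (slopes 9 and 9), so each is injective on its own interval.
The left piece maps (−∞, 4) onto (−∞, 38); the right piece maps [4, ∞) onto [38, ∞).
These images together cover ℝ, so σ is surjective.
Because the two images are disjoint, no x < 4 has σ(x) = σ(4), so we compute σ⁻¹(30): 30 lies in (−∞, 38), so solve 9x + 2 = 30: x = (30 − 2)/9 = 28/9.

28/9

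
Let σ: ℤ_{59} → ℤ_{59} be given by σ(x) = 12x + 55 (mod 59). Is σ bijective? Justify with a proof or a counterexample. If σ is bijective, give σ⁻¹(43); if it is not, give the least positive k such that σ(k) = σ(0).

Suppose σ(u) = σ(v) in ℤ_{59}. Then 12u + 55 ≡ 12v + 55 (mod 59), so 12(u − v) ≡ 0 (mod 59).
Since gcd(12, 59) = 1, 12 is invertible modulo 59, so u − v ≡ 0 (mod 59), i.e. u = v.
We now compute 12⁻¹ mod 59 explicitly. Euclid's algorithm: 59 = 4·12 + 11, 12 = 1·11 + 1; back-substituting gives 1 = 5·12 − 1·59, so 12⁻¹ ≡ 5 (mod 59).
Then y ↦ 5(y − 55) is a two-sided inverse to σ, so every y ∈ ℤ_{59} has a preimage.
Therefore σ is bijective.
Since σ is bijective, we compute σ⁻¹(43): solve 12x + 55 ≡ 43 (mod 59), i.e. 12x ≡ 47 (mod 59).
Multiplying by 12⁻¹ = 5 gives x ≡ 5·47 = 235 = 3·59 + 58 ≡ 58 (mod 59).
Check: σ(58) = 12·58 + 55 = 751 = 12·59 + 43 ≡ 43 (mod 59).

58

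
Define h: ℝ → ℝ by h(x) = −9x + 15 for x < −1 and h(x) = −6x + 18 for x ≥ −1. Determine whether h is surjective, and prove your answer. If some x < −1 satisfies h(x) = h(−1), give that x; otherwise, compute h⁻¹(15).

1/2

Both pieces are strictly decreasing (slopes −9 and −6), so each is injective on its own interval.
The left piece maps (−∞, −1) onto (24, ∞); the right piece maps [−1, ∞) onto (−∞, 24].
These images together cover ℝ, so h is surjective.
Because the two images are disjoint, no x < −1 has h(x) = h(−1), so we compute h⁻¹(15): 15 lies in (−∞, 24], so solve −6x + 18 = 15: x = (15 − 18)/(−6) = 1/2.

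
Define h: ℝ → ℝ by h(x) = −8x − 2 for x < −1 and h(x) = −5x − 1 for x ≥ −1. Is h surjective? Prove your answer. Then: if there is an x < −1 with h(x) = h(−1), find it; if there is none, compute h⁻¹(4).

-1

Both pieces are strictly decreasing (slopes −8 and −5), so each is injective on its own interval.
The left piece maps (−∞, −1) onto (6, ∞); the right piece maps [−1, ∞) onto (−∞, 4].
The union (6, ∞) ∪ (−∞, 4] omits the interval between 6 and 4; in particular 6 has no preimage. So h is not surjective.
Because the two images are disjoint, no x < −1 has h(x) = h(−1), so we compute h⁻¹(4): 4 lies in (−∞, 4], so solve −5x − 1 = 4: x = (4 + 1)/(−5) = −1.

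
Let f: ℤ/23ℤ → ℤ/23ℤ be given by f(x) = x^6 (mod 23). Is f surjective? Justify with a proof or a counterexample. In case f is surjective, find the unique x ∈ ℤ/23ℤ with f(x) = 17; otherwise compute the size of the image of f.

12

f(11): Repeated squaring mod 23: 11^1 ≡ 11, 11^2 ≡ 11² = 121 ≡ 6, 11^4 ≡ 6² = 36 ≡ 13. Since 6 = 4 + 2, 11^6 ≡ 13·6: 13·6 = 78 ≡ 9. So 11^6 ≡ 9 (mod 23).
f(12): Repeated squaring mod 23: 12^1 ≡ 12, 12^2 ≡ 12² = 144 ≡ 6, 12^4 ≡ 6² = 36 ≡ 13. Since 6 = 4 + 2, 12^6 ≡ 13·6: 13·6 = 78 ≡ 9. So 12^6 ≡ 9 (mod 23).
So f(11) = f(12) = 9 while 11 ≠ 12, hence f is not injective.
A non-injective map from the 23-element set ℤ/23ℤ to itself takes at most 22 distinct values, so it cannot be surjective. So f is not surjective.
Since f is not surjective, we determine |image(f)|. Computing x^6 mod 23 for each x (by repeated squaring, reducing mod 23 at every step), the values f(0), f(1), …, f(22) are: 0, 1, 18, 16, 2, 8, 12, 4, 13, 3, 6, 9, 9, 6, 3, 13, 4, 12, 8, 2, 16, 18, 1.
The distinct values are {0, 1, 2, 3, 4, 6, 8, 9, 12, 13, 16, 18}; there are 12 of them.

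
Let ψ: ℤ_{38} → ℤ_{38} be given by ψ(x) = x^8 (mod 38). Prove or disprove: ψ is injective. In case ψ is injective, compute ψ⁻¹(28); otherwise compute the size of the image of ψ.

20

ψ(18): Repeated squaring mod 38: 18^1 ≡ 18, 18^2 ≡ 18² = 324 ≡ 20, 18^4 ≡ 20² = 400 ≡ 20, 18^8 ≡ 20² = 400 ≡ 20. So 18^8 ≡ 20 (mod 38).
ψ(20): Repeated squaring mod 38: 20^1 ≡ 20, 20^2 ≡ 20² = 400 ≡ 20, 20^4 ≡ 20² = 400 ≡ 20, 20^8 ≡ 20² = 400 ≡ 20. So 20^8 ≡ 20 (mod 38).
So ψ(18) = ψ(20) = 20 while 18 ≠ 20, thus ψ is not injective.
Since ψ is not injective, we determine |image(ψ)|. Computing x^8 mod 38 for each x (by repeated squaring, reducing mod 38 at every step), the values ψ(0), ψ(1), …, ψ(37) are: 0, 1, 28, 25, 24, 23, 16, 11, 26, 17, 36, 7, 30, 35, 4, 5, 6, 9, 20, 19, 20, 9, 6, 5, 4, 35, 30, 7, 36, 17, 26, 11, 16, 23, 24, 25, 28, 1.
The distinct values are {0, 1, 4, 5, 6, 7, 9, 11, 16, 17, 19, 20, 23, 24, 25, 26, 28, 30, 35, 36}; there are 20 of them.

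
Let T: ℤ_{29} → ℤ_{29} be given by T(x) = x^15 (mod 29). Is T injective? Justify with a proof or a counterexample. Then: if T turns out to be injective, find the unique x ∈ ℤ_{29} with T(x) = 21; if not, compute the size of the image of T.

Since 29 is prime, the nonzero elements of ℤ_{29} form a cyclic group of order 28.
As gcd(15, 28) = 1, raising to the 15th power is a bijection on this group: if u^15 ≡ v^15 then (uv^{−1})^15 = 1, and the only element of order dividing gcd(15, 28) = 1 is 1, so u = v.
With T(0) = 0 this makes T injective on all of ℤ_{29}, hence bijective (finite equal-size domain and codomain). In particular T is injective.
Since T is injective, we find the preimage of 21. The inverse of x ↦ x^15 on (ℤ_{29})^× is x ↦ x^15, because 15·15 = 225 = 8·28 + 1 ≡ 1 (mod 28) and x^{28} = 1 for x ≠ 0 (Fermat). So T⁻¹(21) = 21^15 mod 29.
Repeated squaring mod 29: 21^1 ≡ 21, 21^2 ≡ 21² = 441 ≡ 6, 21^4 ≡ 6² = 36 ≡ 7, 21^8 ≡ 7² = 49 ≡ 20. Since 15 = 8 + 4 + 2 + 1, 21^15 ≡ 20·7·6·21: 20·7 = 140 ≡ 24, then 24·6 = 144 ≡ 28, then 28·21 = 588 ≡ 8. So 21^15 ≡ 8 (mod 29).
Hence T⁻¹(21) = 8.

8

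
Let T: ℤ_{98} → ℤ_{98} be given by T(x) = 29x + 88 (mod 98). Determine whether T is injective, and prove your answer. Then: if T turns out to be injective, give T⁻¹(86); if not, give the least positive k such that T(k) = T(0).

54

If T(x_1) = T(x_2), then 29x_1 ≡ 29x_2 (mod 98). Because gcd(29, 98) = 1, we may cancel 29 to get x_1 ≡ x_2 (mod 98).
Thus T is injective.
We now compute 29⁻¹ mod 98 explicitly. Euclid's algorithm: 98 = 3·29 + 11, 29 = 2·11 + 7, 11 = 1·7 + 4, 7 = 1·4 + 3, 4 = 1·3 + 1; back-substituting gives 1 = 71·29 − 21·98, so 29⁻¹ ≡ 71 (mod 98).
Since T is injective, we compute T⁻¹(86): solve 29x + 88 ≡ 86 (mod 98), i.e. 29x ≡ 96 (mod 98).
Multiplying by 29⁻¹ = 71 gives x ≡ 71·96 = 6816 = 69·98 + 54 ≡ 54 (mod 98).
Check: T(54) = 29·54 + 88 = 1654 = 16·98 + 86 ≡ 86 (mod 98).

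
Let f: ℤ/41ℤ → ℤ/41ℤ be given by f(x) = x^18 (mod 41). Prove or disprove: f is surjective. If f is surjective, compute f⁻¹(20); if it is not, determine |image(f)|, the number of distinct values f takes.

21

f(20): Repeated squaring mod 41: 20^1 ≡ 20, 20^2 ≡ 20² = 400 ≡ 31, 20^4 ≡ 31² = 961 ≡ 18, 20^8 ≡ 18² = 324 ≡ 37, 20^16 ≡ 37² = 1369 ≡ 16. Since 18 = 16 + 2, 20^18 ≡ 16·31: 16·31 = 496 ≡ 4. So 20^18 ≡ 4 (mod 41).
f(21): Repeated squaring mod 41: 21^1 ≡ 21, 21^2 ≡ 21² = 441 ≡ 31, 21^4 ≡ 31² = 961 ≡ 18, 21^8 ≡ 18² = 324 ≡ 37, 21^16 ≡ 37² = 1369 ≡ 16. Since 18 = 16 + 2, 21^18 ≡ 16·31: 16·31 = 496 ≡ 4. So 21^18 ≡ 4 (mod 41).
So f(20) = f(21) = 4 while 20 ≠ 21, so f is not injective.
A non-injective map from the 41-element set ℤ/41ℤ to itself takes at most 40 distinct values, so it cannot be surjective. Hence f is not surjective.
Since f is not surjective, we determine |image(f)|. Computing x^18 mod 41 for each x (by repeated squaring, reducing mod 41 at every step), the values f(0), f(1), …, f(40) are: 0, 1, 31, 9, 18, 23, 33, 5, 25, 40, 16, 21, 39, 8, 32, 2, 37, 20, 10, 36, 4, 4, 36, 10, 20, 37, 2, 32, 8, 39, 21, 16, 40, 25, 5, 33, 23, 18, 9, 31, 1.
The distinct values are {0, 1, 2, 4, 5, 8, 9, 10, 16, 18, 20, 21, 23, 25, 31, 32, 33, 36, 37, 39, 40}; there are 21 of them.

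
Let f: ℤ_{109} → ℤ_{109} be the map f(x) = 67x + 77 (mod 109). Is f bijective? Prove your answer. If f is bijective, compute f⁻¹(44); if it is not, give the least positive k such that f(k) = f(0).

Recall: injectivity means: for all x_1, x_2 in the domain, f(x_1) = f(x_2) implies x_1 = x_2.
If f(x_1) = f(x_2), then 67x_1 ≡ 67x_2 (mod 109). Because gcd(67, 109) = 1, we may cancel 67 to get x_1 ≡ x_2 (mod 109).
We now compute 67⁻¹ mod 109 explicitly. Euclid's algorithm: 109 = 1·67 + 42, 67 = 1·42 + 25, 42 = 1·25 + 17, 25 = 1·17 + 8, 17 = 2·8 + 1; back-substituting gives 1 = 96·67 − 59·109, so 67⁻¹ ≡ 96 (mod 109).
For any y ∈ ℤ_{109}, x = 96(y − 77) mod 109 satisfies f(x) = 67·96(y − 77) + 77 ≡ y (since 67·96 ≡ 1 mod 109). So every y has a preimage.
So f is bijective.
Since f is bijective, we find f⁻¹(44): we need 67x ≡ 44 − 77 ≡ 76 (mod 109). Using 67⁻¹ = 96: x ≡ 96·76 = 7296 = 66·109 + 102, so x = 102.
Check: f(102) = 67·102 + 77 = 6911 = 63·109 + 44 ≡ 44 (mod 109).

102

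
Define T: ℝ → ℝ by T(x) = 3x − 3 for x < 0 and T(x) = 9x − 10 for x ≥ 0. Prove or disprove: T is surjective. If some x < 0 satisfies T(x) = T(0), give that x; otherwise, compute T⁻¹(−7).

-7/3

Both pieces are strictly increasing (slopes 3 and 9), so each is injective on its own interval.
The left piece maps (−∞, 0) onto (−∞, −3); the right piece maps [0, ∞) onto [−10, ∞).
The union (−∞, −3) ∪ [−10, ∞) covers ℝ, so T is surjective.
For the follow-up: the images overlap, so an x < 0 with T(x) = T(0) exists. T(0) = −10; solving 3x − 3 = −10 for x < 0 gives x = (−10 + 3)/3 = −7/3.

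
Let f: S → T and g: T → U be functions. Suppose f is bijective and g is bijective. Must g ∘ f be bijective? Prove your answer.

Injectivity: if g(f(u)) = g(f(v)) then f(u) = f(v) (g injective) so u = v (f injective).
Surjectivity: for c ∈ U pick b with g(b) = c, then a with f(a) = b; then (g ∘ f)(a) = c.
So g ∘ f is bijective.

bijective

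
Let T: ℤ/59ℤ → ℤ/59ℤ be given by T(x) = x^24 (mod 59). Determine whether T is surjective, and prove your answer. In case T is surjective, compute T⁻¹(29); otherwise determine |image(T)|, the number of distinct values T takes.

30

T(29): Repeated squaring mod 59: 29^1 ≡ 29, 29^2 ≡ 29² = 841 ≡ 15, 29^4 ≡ 15² = 225 ≡ 48, 29^8 ≡ 48² = 2304 ≡ 3, 29^16 ≡ 3² = 9. Since 24 = 16 + 8, 29^24 ≡ 9·3: 9·3 = 27. So 29^24 ≡ 27 (mod 59).
T(30): Repeated squaring mod 59: 30^1 ≡ 30, 30^2 ≡ 30² = 900 ≡ 15, 30^4 ≡ 15² = 225 ≡ 48, 30^8 ≡ 48² = 2304 ≡ 3, 30^16 ≡ 3² = 9. Since 24 = 16 + 8, 30^24 ≡ 9·3: 9·3 = 27. So 30^24 ≡ 27 (mod 59).
So T(29) = T(30) = 27 while 29 ≠ 30, so T is not injective.
A non-injective map from the 59-element set ℤ/59ℤ to itself takes at most 58 distinct values, so it cannot be surjective. So T is not surjective.
Since T is not surjective, we determine |image(T)|. Computing x^24 mod 59 for each x (by repeated squaring, reducing mod 59 at every step), the values T(0), T(1), …, T(58) are: 0, 1, 35, 17, 45, 29, 5, 22, 41, 53, 12, 28, 57, 49, 3, 21, 19, 51, 26, 9, 7, 20, 36, 25, 48, 15, 4, 16, 46, 27, 27, 46, 16, 4, 15, 48, 25, 36, 20, 7, 9, 26, 51, 19, 21, 3, 49, 57, 28, 12, 53, 41, 22, 5, 29, 45, 17, 35, 1.
The distinct values are {0, 1, 3, 4, 5, 7, 9, 12, 15, 16, 17, 19, 20, 21, 22, 25, 26, 27, 28, 29, 35, 36, 41, 45, 46, 48, 49, 51, 53, 57}; there are 30 of them.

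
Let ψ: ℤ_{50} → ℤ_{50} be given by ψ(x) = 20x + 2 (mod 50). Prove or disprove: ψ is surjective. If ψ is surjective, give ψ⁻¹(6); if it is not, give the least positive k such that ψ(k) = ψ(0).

5

Since gcd(20, 50) = 10, we have 20x ≡ 0 (mod 10) for all x, so ψ(x) ≡ 2 (mod 10).
But 0 ≢ 2 (mod 10), so 0 ∈ ℤ_{50} has no preimage. Thus ψ is not surjective.
Since ψ is not surjective, we find the least positive k with ψ(k) = ψ(0): this means 20k ≡ 0 (mod 50), i.e. 50 ∣ 20k. Since gcd(20, 50) = 10, dividing through by 10 this holds exactly when 5 ∣ 2k, and as gcd(2, 5) = 1, exactly when 5 ∣ k.
The smallest positive such k is 5.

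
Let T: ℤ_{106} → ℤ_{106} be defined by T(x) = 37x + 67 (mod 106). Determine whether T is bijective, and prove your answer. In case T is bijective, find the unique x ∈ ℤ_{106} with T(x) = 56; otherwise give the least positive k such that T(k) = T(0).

57

Suppose T(s) = T(t) in ℤ_{106}. Then 37s + 67 ≡ 37t + 67 (mod 106), thus 37(s − t) ≡ 0 (mod 106).
Since gcd(37, 106) = 1, 37 is invertible modulo 106, hence s − t ≡ 0 (mod 106), i.e. s = t.
We now compute 37⁻¹ mod 106 explicitly. Euclid's algorithm: 106 = 2·37 + 32, 37 = 1·32 + 5, 32 = 6·5 + 2, 5 = 2·2 + 1; back-substituting gives 1 = 43·37 − 15·106, so 37⁻¹ ≡ 43 (mod 106).
For any y ∈ ℤ_{106}, x = 43(y − 67) mod 106 satisfies T(x) = 37·43(y − 67) + 67 ≡ y (since 37·43 ≡ 1 mod 106). So every y has a preimage.
Therefore T is bijective.
Since T is bijective, we find T⁻¹(56): we need 37x ≡ 56 − 67 ≡ 95 (mod 106). Using 37⁻¹ = 43: x ≡ 43·95 = 4085 = 38·106 + 57, so x = 57.
Check: T(57) = 37·57 + 67 = 2176 = 20·106 + 56 ≡ 56 (mod 106).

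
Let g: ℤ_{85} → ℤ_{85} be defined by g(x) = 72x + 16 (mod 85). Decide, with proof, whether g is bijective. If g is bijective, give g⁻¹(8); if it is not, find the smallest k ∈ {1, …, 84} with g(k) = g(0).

66

Suppose g(u) = g(v) in ℤ_{85}. Then 72u + 16 ≡ 72v + 16 (mod 85), thus 72(u − v) ≡ 0 (mod 85).
Since gcd(72, 85) = 1, 72 is invertible modulo 85, thus u − v ≡ 0 (mod 85), i.e. u = v.
We now compute 72⁻¹ mod 85 explicitly. Euclid's algorithm: 85 = 1·72 + 13, 72 = 5·13 + 7, 13 = 1·7 + 6, 7 = 1·6 + 1; back-substituting gives 1 = 13·72 − 11·85, so 72⁻¹ ≡ 13 (mod 85).
Then y ↦ 13(y − 16) is a two-sided inverse to g, so every y ∈ ℤ_{85} has a preimage.
So g is bijective.
Since g is bijective, we find g⁻¹(8): we need 72x ≡ 8 − 16 ≡ 77 (mod 85). Using 72⁻¹ = 13: x ≡ 13·77 = 1001 = 11·85 + 66, so x = 66.
Check: g(66) = 72·66 + 16 = 4768 = 56·85 + 8 ≡ 8 (mod 85).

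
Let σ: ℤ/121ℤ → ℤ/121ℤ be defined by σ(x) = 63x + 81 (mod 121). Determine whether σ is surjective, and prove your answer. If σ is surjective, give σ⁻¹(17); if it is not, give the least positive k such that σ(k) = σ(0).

Recall that σ is surjective if every y in the codomain equals σ(x) for some x in the domain.
Since gcd(63, 121) = 1, 63 is invertible modulo 121. Euclid's algorithm: 121 = 1·63 + 58, 63 = 1·58 + 5, 58 = 11·5 + 3, 5 = 1·3 + 2, 3 = 1·2 + 1; back-substituting gives 1 = 73·63 − 38·121, so 63⁻¹ ≡ 73 (mod 121).
For any y ∈ ℤ/121ℤ, x = 73(y − 81) mod 121 satisfies σ(x) = 63·73(y − 81) + 81 ≡ y (since 63·73 ≡ 1 mod 121). So every y has a preimage.
Hence σ is surjective.
Since σ is surjective, we find σ⁻¹(17): we need 63x ≡ 17 − 81 ≡ 57 (mod 121). Using 63⁻¹ = 73: x ≡ 73·57 = 4161 = 34·121 + 47, so x = 47.
Check: σ(47) = 63·47 + 81 = 3042 = 25·121 + 17 ≡ 17 (mod 121).

47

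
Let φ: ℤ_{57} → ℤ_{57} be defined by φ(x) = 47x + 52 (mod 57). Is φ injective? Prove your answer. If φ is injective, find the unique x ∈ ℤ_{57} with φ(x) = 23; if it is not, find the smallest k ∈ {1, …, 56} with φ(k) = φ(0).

Suppose φ(s) = φ(t) in ℤ_{57}. Then 47s + 52 ≡ 47t + 52 (mod 57), thus 47(s − t) ≡ 0 (mod 57).
Since gcd(47, 57) = 1, 47 is invertible modulo 57, hence s − t ≡ 0 (mod 57), i.e. s = t.
Therefore φ is injective.
We now compute 47⁻¹ mod 57 explicitly. Euclid's algorithm: 57 = 1·47 + 10, 47 = 4·10 + 7, 10 = 1·7 + 3, 7 = 2·3 + 1; back-substituting gives 1 = 17·47 − 14·57, so 47⁻¹ ≡ 17 (mod 57).
Since φ is injective, we compute φ⁻¹(23): solve 47x + 52 ≡ 23 (mod 57), i.e. 47x ≡ 28 (mod 57).
Multiplying by 47⁻¹ = 17 gives x ≡ 17·28 = 476 = 8·57 + 20 ≡ 20 (mod 57).
Check: φ(20) = 47·20 + 52 = 992 = 17·57 + 23 ≡ 23 (mod 57).

20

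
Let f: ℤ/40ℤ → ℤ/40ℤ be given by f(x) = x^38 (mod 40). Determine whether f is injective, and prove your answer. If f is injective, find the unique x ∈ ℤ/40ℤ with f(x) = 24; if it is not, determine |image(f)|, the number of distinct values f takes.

f(4): Repeated squaring mod 40: 4^1 ≡ 4, 4^2 ≡ 4² = 16, 4^4 ≡ 16² = 256 ≡ 16, 4^8 ≡ 16² = 256 ≡ 16, 4^16 ≡ 16² = 256 ≡ 16, 4^32 ≡ 16² = 256 ≡ 16. Since 38 = 32 + 4 + 2, 4^38 ≡ 16·16·16: 16·16 = 256 ≡ 16, then 16·16 = 256 ≡ 16. So 4^38 ≡ 16 (mod 40).
f(6): Repeated squaring mod 40: 6^1 ≡ 6, 6^2 ≡ 6² = 36, 6^4 ≡ 36² = 1296 ≡ 16, 6^8 ≡ 16² = 256 ≡ 16, 6^16 ≡ 16² = 256 ≡ 16, 6^32 ≡ 16² = 256 ≡ 16. Since 38 = 32 + 4 + 2, 6^38 ≡ 16·16·36: 16·16 = 256 ≡ 16, then 16·36 = 576 ≡ 16. So 6^38 ≡ 16 (mod 40).
So f(4) = f(6) = 16 while 4 ≠ 6, hence f is not injective.
Since f is not injective, we determine |image(f)|. Computing x^38 mod 40 for each x (by repeated squaring, reducing mod 40 at every step), the values f(0), f(1), …, f(39) are: 0, 1, 24, 9, 16, 25, 16, 9, 24, 1, 0, 1, 24, 9, 16, 25, 16, 9, 24, 1, 0, 1, 24, 9, 16, 25, 16, 9, 24, 1, 0, 1, 24, 9, 16, 25, 16, 9, 24, 1.
The distinct values are {0, 1, 9, 16, 24, 25}; there are 6 of them.

6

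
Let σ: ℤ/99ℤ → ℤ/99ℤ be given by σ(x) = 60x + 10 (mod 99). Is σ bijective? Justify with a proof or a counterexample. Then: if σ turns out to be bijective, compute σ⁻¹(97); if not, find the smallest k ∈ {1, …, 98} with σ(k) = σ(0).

We have gcd(60, 99) = 3 > 1. Taking u = 0 and v = 33: σ(0) = 10 and σ(33) = 60·33 + 10 = 1990 ≡ 10 (mod 99).
So σ(0) = σ(33) while 0 ≠ 33, thus σ is not injective, hence not bijective.
Since σ is not bijective, we find the least positive k with σ(k) = σ(0): this means 60k ≡ 0 (mod 99), i.e. 99 ∣ 60k. Since gcd(60, 99) = 3, dividing through by 3 this holds exactly when 33 ∣ 20k, and as gcd(20, 33) = 1, exactly when 33 ∣ k.
The smallest positive such k is 33.

33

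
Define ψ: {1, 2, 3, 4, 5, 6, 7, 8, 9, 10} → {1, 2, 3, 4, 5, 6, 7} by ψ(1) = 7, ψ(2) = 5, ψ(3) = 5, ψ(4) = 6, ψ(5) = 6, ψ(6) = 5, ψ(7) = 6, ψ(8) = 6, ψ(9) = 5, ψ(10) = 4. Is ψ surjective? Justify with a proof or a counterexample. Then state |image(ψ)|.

4

No element maps to 1, so ψ is not surjective.
The image of ψ is {4, 5, 6, 7}, which has 4 elements.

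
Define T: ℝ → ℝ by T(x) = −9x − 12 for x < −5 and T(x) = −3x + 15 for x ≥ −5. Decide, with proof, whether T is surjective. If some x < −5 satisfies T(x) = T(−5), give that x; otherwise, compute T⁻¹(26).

Both pieces are strictly decreasing (slopes −9 and −3), so each is injective on its own interval.
The left piece maps (−∞, −5) onto (33, ∞); the right piece maps [−5, ∞) onto (−∞, 30].
The union (33, ∞) ∪ (−∞, 30] omits the interval between 33 and 30; in particular 33 has no preimage. So T is not surjective.
Because the two images are disjoint, no x < −5 has T(x) = T(−5), so we compute T⁻¹(26): 26 lies in (−∞, 30], so solve −3x + 15 = 26: x = (26 − 15)/(−3) = −11/3.

-11/3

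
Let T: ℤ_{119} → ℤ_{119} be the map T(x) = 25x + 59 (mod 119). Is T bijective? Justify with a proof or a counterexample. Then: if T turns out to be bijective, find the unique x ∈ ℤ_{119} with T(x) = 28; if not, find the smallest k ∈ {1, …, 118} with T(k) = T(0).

113

If T(u) = T(v), then 25u ≡ 25v (mod 119). Because gcd(25, 119) = 1, we may cancel 25 to get u ≡ v (mod 119).
We now compute 25⁻¹ mod 119 explicitly. Euclid's algorithm: 119 = 4·25 + 19, 25 = 1·19 + 6, 19 = 3·6 + 1; back-substituting gives 1 = 100·25 − 21·119, so 25⁻¹ ≡ 100 (mod 119).
For any y ∈ ℤ_{119}, x = 100(y − 59) mod 119 satisfies T(x) = 25·100(y − 59) + 59 ≡ y (since 25·100 ≡ 1 mod 119). So every y has a preimage.
Therefore T is bijective.
Since T is bijective, we find T⁻¹(28): we need 25x ≡ 28 − 59 ≡ 88 (mod 119). Using 25⁻¹ = 100: x ≡ 100·88 = 8800 = 73·119 + 113, so x = 113.
Check: T(113) = 25·113 + 59 = 2884 = 24·119 + 28 ≡ 28 (mod 119).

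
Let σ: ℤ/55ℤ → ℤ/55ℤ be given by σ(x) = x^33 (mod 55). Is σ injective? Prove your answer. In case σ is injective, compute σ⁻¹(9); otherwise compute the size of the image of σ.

Computing x^33 mod 55 for each x (by repeated squaring, reducing mod 55 at every step), the values σ(0), σ(1), …, σ(54) are: 0, 1, 52, 38, 9, 15, 51, 2, 28, 14, 10, 11, 12, 8, 49, 20, 26, 7, 13, 39, 25, 21, 22, 23, 19, 5, 31, 37, 18, 24, 50, 36, 32, 33, 34, 30, 16, 42, 48, 29, 35, 6, 47, 43, 44, 45, 41, 27, 53, 4, 40, 46, 17, 3, 54.
Every element of ℤ/55ℤ appears exactly once in this list, so σ is a bijection, and in particular injective.
Since σ is injective, we read off the preimage of 9 from the same table: σ(4) = 9, so σ⁻¹(9) = 4.

4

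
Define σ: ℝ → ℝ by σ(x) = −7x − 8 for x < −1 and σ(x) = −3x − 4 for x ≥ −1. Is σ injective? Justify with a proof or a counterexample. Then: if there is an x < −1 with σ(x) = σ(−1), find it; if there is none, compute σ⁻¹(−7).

Both pieces are strictly decreasing (slopes −7 and −3), so each is injective on its own interval.
The left piece maps (−∞, −1) onto (−1, ∞); the right piece maps [−1, ∞) onto (−∞, −1].
These images are disjoint, so no value is attained by both pieces. So σ is injective.
Because the two images are disjoint, no x < −1 has σ(x) = σ(−1), so we compute σ⁻¹(−7): −7 lies in (−∞, −1], so solve −3x − 4 = −7: x = (−7 + 4)/(−3) = 1.

1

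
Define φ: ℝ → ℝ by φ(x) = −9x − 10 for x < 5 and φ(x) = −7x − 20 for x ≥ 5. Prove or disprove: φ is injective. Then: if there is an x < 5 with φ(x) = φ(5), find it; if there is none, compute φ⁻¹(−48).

38/9

Both pieces are strictly decreasing (slopes −9 and −7), so each is injective on its own interval.
The left piece maps (−∞, 5) onto (−55, ∞); the right piece maps [5, ∞) onto (−∞, −55].
These images are disjoint, so no value is attained by both pieces. Thus φ is injective.
Because the two images are disjoint, no x < 5 has φ(x) = φ(5), so we compute φ⁻¹(−48): −48 lies in (−55, ∞), so solve −9x − 10 = −48: x = (−48 + 10)/(−9) = 38/9.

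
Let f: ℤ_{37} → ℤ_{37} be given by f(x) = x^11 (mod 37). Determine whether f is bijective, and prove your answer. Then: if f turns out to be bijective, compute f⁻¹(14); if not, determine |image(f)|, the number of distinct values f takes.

Since 37 is prime, the nonzero elements of ℤ_{37} form a cyclic group of order 36.
As gcd(11, 36) = 1, raising to the 11th power is a bijection on this group: if x_1^11 ≡ x_2^11 then (x_1x_2^{−1})^11 = 1, and the only element of order dividing gcd(11, 36) = 1 is 1, so x_1 = x_2.
With f(0) = 0 this makes f injective on all of ℤ_{37}, hence bijective (finite equal-size domain and codomain). In particular f is bijective.
Since f is bijective, we find the preimage of 14. The inverse of x ↦ x^11 on (ℤ_{37})^× is x ↦ x^23, because 11·23 = 253 = 7·36 + 1 ≡ 1 (mod 36) and x^{36} = 1 for x ≠ 0 (Fermat). So f⁻¹(14) = 14^23 mod 37.
Repeated squaring mod 37: 14^1 ≡ 14, 14^2 ≡ 14² = 196 ≡ 11, 14^4 ≡ 11² = 121 ≡ 10, 14^8 ≡ 10² = 100 ≡ 26, 14^16 ≡ 26² = 676 ≡ 10. Since 23 = 16 + 4 + 2 + 1, 14^23 ≡ 10·10·11·14: 10·10 = 100 ≡ 26, then 26·11 = 286 ≡ 27, then 27·14 = 378 ≡ 8. So 14^23 ≡ 8 (mod 37).
Hence f⁻¹(14) = 8.

8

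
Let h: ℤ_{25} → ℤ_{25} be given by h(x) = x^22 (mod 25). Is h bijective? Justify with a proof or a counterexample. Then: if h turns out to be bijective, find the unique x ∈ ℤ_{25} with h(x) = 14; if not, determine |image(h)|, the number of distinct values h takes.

11

h(0) = 0^22 = 0.
h(5): Repeated squaring mod 25: 5^1 ≡ 5, 5^2 ≡ 5² = 25 ≡ 0, 5^4 ≡ 0² = 0, 5^8 ≡ 0² = 0, 5^16 ≡ 0² = 0. Since 22 = 16 + 4 + 2, 5^22 ≡ 0·0·0: 0·0 = 0, then 0·0 = 0. So 5^22 ≡ 0 (mod 25).
So h(0) = h(5) = 0 while 0 ≠ 5, hence h is not injective, hence not bijective.
Since h is not bijective, we determine |image(h)|. Computing x^22 mod 25 for each x (by repeated squaring, reducing mod 25 at every step), the values h(0), h(1), …, h(24) are: 0, 1, 4, 9, 16, 0, 11, 24, 14, 6, 0, 21, 19, 19, 21, 0, 6, 14, 24, 11, 0, 16, 9, 4, 1.
The distinct values are {0, 1, 4, 6, 9, 11, 14, 16, 19, 21, 24}; there are 11 of them.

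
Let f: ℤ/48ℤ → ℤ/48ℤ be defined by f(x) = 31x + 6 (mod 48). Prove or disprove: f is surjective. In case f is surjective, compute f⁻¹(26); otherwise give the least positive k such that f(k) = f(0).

44

Recall: f is surjective if every y in the codomain equals f(x) for some x in the domain.
Since gcd(31, 48) = 1, 31 is invertible modulo 48. Euclid's algorithm: 48 = 1·31 + 17, 31 = 1·17 + 14, 17 = 1·14 + 3, 14 = 4·3 + 2, 3 = 1·2 + 1; back-substituting gives 1 = 31·31 − 20·48, so 31⁻¹ ≡ 31 (mod 48).
For any y ∈ ℤ/48ℤ, x = 31(y − 6) mod 48 satisfies f(x) = 31·31(y − 6) + 6 ≡ y (since 31·31 ≡ 1 mod 48). So every y has a preimage.
So f is surjective.
Since f is surjective, we find f⁻¹(26): we need 31x ≡ 26 − 6 ≡ 20 (mod 48). Using 31⁻¹ = 31: x ≡ 31·20 = 620 = 12·48 + 44, so x = 44.
Check: f(44) = 31·44 + 6 = 1370 = 28·48 + 26 ≡ 26 (mod 48).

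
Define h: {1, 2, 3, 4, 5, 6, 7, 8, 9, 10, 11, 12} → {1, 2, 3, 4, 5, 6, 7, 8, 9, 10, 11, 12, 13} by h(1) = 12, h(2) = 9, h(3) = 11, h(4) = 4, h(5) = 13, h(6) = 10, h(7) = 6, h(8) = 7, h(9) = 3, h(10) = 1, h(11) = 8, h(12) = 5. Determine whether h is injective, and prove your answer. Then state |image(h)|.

The values h(1), …, h(12) are 12, 9, 11, 4, 13, 10, 6, 7, 3, 1, 8, 5 — all distinct.
So h(u) = h(v) only when u = v, and h is injective.
The image of h is {1, 3, 4, 5, 6, 7, 8, 9, 10, 11, 12, 13}, which has 12 elements.

12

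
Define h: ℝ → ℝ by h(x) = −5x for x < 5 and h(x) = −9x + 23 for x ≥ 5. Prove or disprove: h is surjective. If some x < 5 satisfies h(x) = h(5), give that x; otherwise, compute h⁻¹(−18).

22/5

Both pieces are strictly decreasing (slopes −5 and −9), so each is injective on its own interval.
The left piece maps (−∞, 5) onto (−25, ∞); the right piece maps [5, ∞) onto (−∞, −22].
The union (−25, ∞) ∪ (−∞, −22] covers ℝ, so h is surjective.
For the follow-up: the images overlap, so an x < 5 with h(x) = h(5) exists. h(5) = −22; solving −5x = −22 for x < 5 gives x = (−22 − 0)/(−5) = 22/5.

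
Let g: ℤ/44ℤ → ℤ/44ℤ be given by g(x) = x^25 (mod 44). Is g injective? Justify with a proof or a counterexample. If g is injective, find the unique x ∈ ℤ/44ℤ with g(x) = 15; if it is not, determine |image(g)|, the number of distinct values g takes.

g(1) = 1^25 = 1.
g(5): Repeated squaring mod 44: 5^1 ≡ 5, 5^2 ≡ 5² = 25, 5^4 ≡ 25² = 625 ≡ 9, 5^8 ≡ 9² = 81 ≡ 37, 5^16 ≡ 37² = 1369 ≡ 5. Since 25 = 16 + 8 + 1, 5^25 ≡ 5·37·5: 5·37 = 185 ≡ 9, then 9·5 = 45 ≡ 1. So 5^25 ≡ 1 (mod 44).
So g(1) = g(5) = 1 while 1 ≠ 5, thus g is not injective.
Since g is not injective, we determine |image(g)|. Computing x^25 mod 44 for each x (by repeated squaring, reducing mod 44 at every step), the values g(0), g(1), …, g(43) are: 0, 1, 32, 23, 12, 1, 32, 43, 32, 1, 32, 11, 12, 21, 12, 23, 12, 21, 32, 43, 12, 21, 0, 23, 32, 1, 12, 23, 32, 21, 32, 23, 32, 33, 12, 43, 12, 1, 12, 43, 32, 21, 12, 43.
The distinct values are {0, 1, 11, 12, 21, 23, 32, 33, 43}; there are 9 of them.

9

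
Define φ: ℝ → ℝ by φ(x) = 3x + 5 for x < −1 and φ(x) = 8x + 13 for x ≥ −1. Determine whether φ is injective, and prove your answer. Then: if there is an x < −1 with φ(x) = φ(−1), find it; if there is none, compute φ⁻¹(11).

Both pieces are strictly increasing (slopes 3 and 8), so each is injective on its own interval.
The left piece maps (−∞, −1) onto (−∞, 2); the right piece maps [−1, ∞) onto [5, ∞).
These images are disjoint, so no value is attained by both pieces. Hence φ is injective.
Because the two images are disjoint, no x < −1 has φ(x) = φ(−1), so we compute φ⁻¹(11): 11 lies in [5, ∞), so solve 8x + 13 = 11: x = (11 − 13)/8 = −1/4.

-1/4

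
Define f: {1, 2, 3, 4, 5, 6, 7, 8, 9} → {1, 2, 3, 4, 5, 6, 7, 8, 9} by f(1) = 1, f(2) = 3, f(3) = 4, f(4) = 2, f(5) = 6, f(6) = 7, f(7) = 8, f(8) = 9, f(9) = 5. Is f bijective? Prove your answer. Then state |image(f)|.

9

The values 1, 3, 4, 2, 6, 7, 8, 9, 5 are a permutation of {1, 2, 3, 4, 5, 6, 7, 8, 9}: each element appears exactly once.
So f is injective and surjective, hence bijective.
The image of f is {1, 2, 3, 4, 5, 6, 7, 8, 9}, which has 9 elements.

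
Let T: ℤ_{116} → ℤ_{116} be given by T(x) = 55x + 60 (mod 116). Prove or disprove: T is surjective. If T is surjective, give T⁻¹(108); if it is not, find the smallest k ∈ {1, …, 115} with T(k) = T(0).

By definition, T is surjective if every y in the codomain equals T(x) for some x in the domain.
Since gcd(55, 116) = 1, 55 is invertible modulo 116. Euclid's algorithm: 116 = 2·55 + 6, 55 = 9·6 + 1; back-substituting gives 1 = 19·55 − 9·116, so 55⁻¹ ≡ 19 (mod 116).
For any y ∈ ℤ_{116}, x = 19(y − 60) mod 116 satisfies T(x) = 55·19(y − 60) + 60 ≡ y (since 55·19 ≡ 1 mod 116). So every y has a preimage.
Thus T is surjective.
Since T is surjective, we compute T⁻¹(108): solve 55x + 60 ≡ 108 (mod 116), i.e. 55x ≡ 48 (mod 116).
Multiplying by 55⁻¹ = 19 gives x ≡ 19·48 = 912 = 7·116 + 100 ≡ 100 (mod 116).
Check: T(100) = 55·100 + 60 = 5560 = 47·116 + 108 ≡ 108 (mod 116).

100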